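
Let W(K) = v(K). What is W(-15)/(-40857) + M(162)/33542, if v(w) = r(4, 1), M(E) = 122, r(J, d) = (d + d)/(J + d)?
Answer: 12427843/3426063735 ≈ 0.0036274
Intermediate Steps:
r(J, d) = 2*d/(J + d) (r(J, d) = (2*d)/(J + d) = 2*d/(J + d))
v(w) = ⅖ (v(w) = 2*1/(4 + 1) = 2*1/5 = 2*1*(⅕) = ⅖)
W(K) = ⅖
W(-15)/(-40857) + M(162)/33542 = (⅖)/(-40857) + 122/33542 = (⅖)*(-1/40857) + 122*(1/33542) = -2/204285 + 61/16771 = 12427843/3426063735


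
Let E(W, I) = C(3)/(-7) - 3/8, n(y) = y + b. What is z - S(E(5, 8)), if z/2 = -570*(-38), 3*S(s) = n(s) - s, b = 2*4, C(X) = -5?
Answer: 129952/3 ≈ 43317.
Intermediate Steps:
b = 8
n(y) = 8 + y (n(y) = y + 8 = 8 + y)
E(W, I) = 19/56 (E(W, I) = -5/(-7) - 3/8 = -5*(-⅐) - 3*⅛ = 5/7 - 3/8 = 19/56)
S(s) = 8/3 (S(s) = ((8 + s) - s)/3 = (⅓)*8 = 8/3)
z = 43320 (z = 2*(-570*(-38)) = 2*21660 = 43320)
z - S(E(5, 8)) = 43320 - 1*8/3 = 43320 - 8/3 = 129952/3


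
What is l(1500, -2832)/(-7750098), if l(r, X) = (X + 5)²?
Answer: -7991929/7750098 ≈ -1.0312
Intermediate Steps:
l(r, X) = (5 + X)²
l(1500, -2832)/(-7750098) = (5 - 2832)²/(-7750098) = (-2827)²*(-1/7750098) = 7991929*(-1/7750098) = -7991929/7750098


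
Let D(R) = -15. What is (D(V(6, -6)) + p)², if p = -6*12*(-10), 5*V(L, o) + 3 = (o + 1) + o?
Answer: 497025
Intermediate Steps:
V(L, o) = -⅖ + 2*o/5 (V(L, o) = -⅗ + ((o + 1) + o)/5 = -⅗ + ((1 + o) + o)/5 = -⅗ + (1 + 2*o)/5 = -⅗ + (⅕ + 2*o/5) = -⅖ + 2*o/5)
p = 720 (p = -72*(-10) = 720)
(D(V(6, -6)) + p)² = (-15 + 720)² = 705² = 497025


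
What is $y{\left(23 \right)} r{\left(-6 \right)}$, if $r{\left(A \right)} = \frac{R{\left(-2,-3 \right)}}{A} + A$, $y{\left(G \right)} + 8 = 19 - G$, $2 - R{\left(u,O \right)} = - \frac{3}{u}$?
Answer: $73$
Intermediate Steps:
$R{\left(u,O \right)} = 2 + \frac{3}{u}$ ($R{\left(u,O \right)} = 2 - - \frac{3}{u} = 2 + \frac{3}{u}$)
$y{\left(G \right)} = 11 - G$ ($y{\left(G \right)} = -8 - \left(-19 + G\right) = 11 - G$)
$r{\left(A \right)} = A + \frac{1}{2 A}$ ($r{\left(A \right)} = \frac{2 + \frac{3}{-2}}{A} + A = \frac{2 + 3 \left(- \frac{1}{2}\right)}{A} + A = \frac{2 - \frac{3}{2}}{A} + A = \frac{1}{2 A} + A = A + \frac{1}{2 A}$)
$y{\left(23 \right)} r{\left(-6 \right)} = \left(11 - 23\right) \left(-6 + \frac{1}{2 \left(-6\right)}\right) = \left(11 - 23\right) \left(-6 + \frac{1}{2} \left(- \frac{1}{6}\right)\right) = - 12 \left(-6 - \frac{1}{12}\right) = \left(-12\right) \left(- \frac{73}{12}\right) = 73$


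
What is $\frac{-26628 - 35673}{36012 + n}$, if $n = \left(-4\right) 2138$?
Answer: $- \frac{62301}{27460} \approx -2.2688$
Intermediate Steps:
$n = -8552$
$\frac{-26628 - 35673}{36012 + n} = \frac{-26628 - 35673}{36012 - 8552} = - \frac{62301}{27460}$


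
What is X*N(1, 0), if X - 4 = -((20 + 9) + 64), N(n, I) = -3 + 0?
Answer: 267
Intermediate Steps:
N(n, I) = -3
X = -89 (X = 4 - ((20 + 9) + 64) = 4 - (29 + 64) = 4 - 1*93 = 4 - 93 = -89)
X*N(1, 0) = -89*(-3) = 267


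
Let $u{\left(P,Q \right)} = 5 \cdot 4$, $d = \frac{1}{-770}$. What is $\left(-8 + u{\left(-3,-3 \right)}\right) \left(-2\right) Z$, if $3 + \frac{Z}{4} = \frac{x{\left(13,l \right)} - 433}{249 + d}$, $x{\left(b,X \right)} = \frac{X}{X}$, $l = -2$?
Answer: $\frac{87151392}{191729} \approx 454.56$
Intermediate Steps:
$d = - \frac{1}{770} \approx -0.0012987$
$x{\left(b,X \right)} = 1$
$u{\left(P,Q \right)} = 20$
$Z = - \frac{3631308}{191729}$ ($Z = -12 + 4 \frac{1 - 433}{249 - \frac{1}{770}} = -12 + 4 \left(- \frac{432}{\frac{191729}{770}}\right) = -12 + 4 \left(\left(-432\right) \frac{770}{191729}\right) = -12 + 4 \left(- \frac{332640}{191729}\right) = -12 - \frac{1330560}{191729} = - \frac{3631308}{191729} \approx -18.94$)
$\left(-8 + u{\left(-3,-3 \right)}\right) \left(-2\right) Z = \left(-8 + 20\right) \left(-2\right) \left(- \frac{3631308}{191729}\right) = 12 \left(-2\right) \left(- \frac{3631308}{191729}\right) = \left(-24\right) \left(- \frac{3631308}{191729}\right) = \frac{87151392}{191729}$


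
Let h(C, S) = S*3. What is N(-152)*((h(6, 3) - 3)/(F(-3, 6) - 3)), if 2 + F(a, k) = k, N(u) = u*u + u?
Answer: 137712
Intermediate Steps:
h(C, S) = 3*S
N(u) = u + u² (N(u) = u² + u = u + u²)
F(a, k) = -2 + k
N(-152)*((h(6, 3) - 3)/(F(-3, 6) - 3)) = (-152*(1 - 152))*((3*3 - 3)/((-2 + 6) - 3)) = (-152*(-151))*((9 - 3)/(4 - 3)) = 22952*(6/1) = 22952*(6*1) = 22952*6 = 137712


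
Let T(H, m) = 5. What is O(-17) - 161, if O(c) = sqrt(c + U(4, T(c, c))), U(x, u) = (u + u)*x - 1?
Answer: -161 + sqrt(22) ≈ -156.31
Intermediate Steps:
U(x, u) = -1 + 2*u*x (U(x, u) = (2*u)*x - 1 = 2*u*x - 1 = -1 + 2*u*x)
O(c) = sqrt(39 + c) (O(c) = sqrt(c + (-1 + 2*5*4)) = sqrt(c + (-1 + 40)) = sqrt(c + 39) = sqrt(39 + c))
O(-17) - 161 = sqrt(39 - 17) - 161 = sqrt(22) - 161 = -161 + sqrt(22)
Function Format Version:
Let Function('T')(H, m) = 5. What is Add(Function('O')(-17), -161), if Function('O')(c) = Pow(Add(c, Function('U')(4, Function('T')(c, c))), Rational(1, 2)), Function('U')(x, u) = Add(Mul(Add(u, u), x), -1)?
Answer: Add(-161, Pow(22, Rational(1, 2))) ≈ -156.31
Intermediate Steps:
Function('U')(x, u) = Add(-1, Mul(2, u, x)) (Function('U')(x, u) = Add(Mul(Mul(2, u), x), -1) = Add(Mul(2, u, x), -1) = Add(-1, Mul(2, u, x)))
Function('O')(c) = Pow(Add(39, c), Rational(1, 2)) (Function('O')(c) = Pow(Add(c, Add(-1, Mul(2, 5, 4))), Rational(1, 2)) = Pow(Add(c, Add(-1, 40)), Rational(1, 2)) = Pow(Add(c, 39), Rational(1, 2)) = Pow(Add(39, c), Rational(1, 2)))
Add(Function('O')(-17), -161) = Add(Pow(Add(39, -17), Rational(1, 2)), -161) = Add(Pow(22, Rational(1, 2)), -161) = Add(-161, Pow(22, Rational(1, 2)))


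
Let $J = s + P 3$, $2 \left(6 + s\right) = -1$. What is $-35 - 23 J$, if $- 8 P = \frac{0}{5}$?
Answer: $\frac{229}{2} \approx 114.5$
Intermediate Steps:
$s = - \frac{13}{2}$ ($s = -6 + \frac{1}{2} \left(-1\right) = -6 - \frac{1}{2} = - \frac{13}{2} \approx -6.5$)
$P = 0$ ($P = - \frac{0 \cdot \frac{1}{5}}{8} = \left(- \frac{1}{8}\right) 0 = 0$)
$J = - \frac{13}{2}$ ($J = - \frac{13}{2} + 0 \cdot 3 = - \frac{13}{2} + 0 = - \frac{13}{2} \approx -6.5$)
$-35 - 23 J = -35 - - \frac{299}{2} = -35 + \frac{299}{2} = \frac{229}{2}$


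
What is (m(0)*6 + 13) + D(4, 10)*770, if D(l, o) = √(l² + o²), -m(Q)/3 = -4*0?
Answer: 13 + 1540*√29 ≈ 8306.2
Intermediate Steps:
m(Q) = 0 (m(Q) = -(-12)*0 = -3*0 = 0)
(m(0)*6 + 13) + D(4, 10)*770 = (0*6 + 13) + √(4² + 10²)*770 = (0 + 13) + √(16 + 100)*770 = 13 + √116*770 = 13 + (2*√29)*770 = 13 + 1540*√29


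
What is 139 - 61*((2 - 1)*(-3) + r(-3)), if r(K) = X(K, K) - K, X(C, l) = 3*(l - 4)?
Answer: 1420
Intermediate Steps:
X(C, l) = -12 + 3*l (X(C, l) = 3*(-4 + l) = -12 + 3*l)
r(K) = -12 + 2*K (r(K) = (-12 + 3*K) - K = -12 + 2*K)
139 - 61*((2 - 1)*(-3) + r(-3)) = 139 - 61*((2 - 1)*(-3) + (-12 + 2*(-3))) = 139 - 61*(1*(-3) + (-12 - 6)) = 139 - 61*(-3 - 18) = 139 - 61*(-21) = 139 + 1281 = 1420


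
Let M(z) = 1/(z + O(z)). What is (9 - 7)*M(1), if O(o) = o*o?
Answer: 1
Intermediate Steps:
O(o) = o²
M(z) = 1/(z + z²)
(9 - 7)*M(1) = (9 - 7)*(1/(1*(1 + 1))) = 2*(1/2) = 2*(1*(½)) = 2*(½) = 1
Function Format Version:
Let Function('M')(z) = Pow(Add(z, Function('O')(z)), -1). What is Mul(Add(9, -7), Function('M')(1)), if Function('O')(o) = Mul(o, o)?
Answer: 1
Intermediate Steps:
Function('O')(o) = Pow(o, 2)
Function('M')(z) = Pow(Add(z, Pow(z, 2)), -1)
Mul(Add(9, -7), Function('M')(1)) = Mul(Add(9, -7), Mul(Pow(1, -1), Pow(Add(1, 1), -1))) = Mul(2, Mul(1, Pow(2, -1))) = Mul(2, Mul(1, Rational(1, 2))) = Mul(2, Rational(1, 2)) = 1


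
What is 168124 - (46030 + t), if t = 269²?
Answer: 49733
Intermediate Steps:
t = 72361
168124 - (46030 + t) = 168124 - (46030 + 72361) = 168124 - 1*118391 = 168124 - 118391 = 49733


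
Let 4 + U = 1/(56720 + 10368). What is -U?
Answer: 268351/67088 ≈ 4.0000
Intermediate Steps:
U = -268351/67088 (U = -4 + 1/(56720 + 10368) = -4 + 1/67088 = -268351/67088 ≈ -4.0000)
-U = -1*(-268351/67088) = 268351/67088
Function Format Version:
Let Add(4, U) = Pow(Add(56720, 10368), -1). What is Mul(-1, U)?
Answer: Rational(268351, 67088) ≈ 4.0000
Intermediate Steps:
U = Rational(-268351, 67088) (U = Add(-4, Pow(Add(56720, 10368), -1)) = Add(-4, Pow(67088, -1)) = Add(-4, Rational(1, 67088)) = Rational(-268351, 67088) ≈ -4.0000)
Mul(-1, U) = Mul(-1, Rational(-268351, 67088)) = Rational(268351, 67088)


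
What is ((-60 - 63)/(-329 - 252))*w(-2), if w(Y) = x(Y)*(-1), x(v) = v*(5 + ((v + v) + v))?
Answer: -246/581 ≈ -0.42341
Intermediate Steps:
x(v) = v*(5 + 3*v) (x(v) = v*(5 + (2*v + v)) = v*(5 + 3*v))
w(Y) = -Y*(5 + 3*Y) (w(Y) = (Y*(5 + 3*Y))*(-1) = -Y*(5 + 3*Y))
((-60 - 63)/(-329 - 252))*w(-2) = ((-60 - 63)/(-329 - 252))*(-1*(-2)*(5 + 3*(-2))) = (-123/(-581))*(-1*(-2)*(5 - 6)) = (-123*(-1/581))*(-1*(-2)*(-1)) = (123/581)*(-2) = -246/581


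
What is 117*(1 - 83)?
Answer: -9594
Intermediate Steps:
117*(1 - 83) = 117*(-82) = -9594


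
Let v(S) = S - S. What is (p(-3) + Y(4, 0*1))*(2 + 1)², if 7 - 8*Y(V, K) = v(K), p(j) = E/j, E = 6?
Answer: -81/8 ≈ -10.125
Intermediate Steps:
v(S) = 0
p(j) = 6/j
Y(V, K) = 7/8 (Y(V, K) = 7/8 - ⅛*0 = 7/8 + 0 = 7/8)
(p(-3) + Y(4, 0*1))*(2 + 1)² = (6/(-3) + 7/8)*(2 + 1)² = (6*(-⅓) + 7/8)*3² = (-2 + 7/8)*9 = -9/8*9 = -81/8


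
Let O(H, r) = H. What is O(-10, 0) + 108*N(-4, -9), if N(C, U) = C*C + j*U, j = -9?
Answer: 10466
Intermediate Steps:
N(C, U) = C**2 - 9*U (N(C, U) = C*C - 9*U = C**2 - 9*U)
O(-10, 0) + 108*N(-4, -9) = -10 + 108*((-4)**2 - 9*(-9)) = -10 + 108*(16 + 81) = -10 + 108*97 = -10 + 10476 = 10466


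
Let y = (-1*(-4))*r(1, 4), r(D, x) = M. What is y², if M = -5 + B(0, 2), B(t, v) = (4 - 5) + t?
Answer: 576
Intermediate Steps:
B(t, v) = -1 + t
M = -6 (M = -5 + (-1 + 0) = -5 - 1 = -6)
r(D, x) = -6
y = -24 (y = -1*(-4)*(-6) = 4*(-6) = -24)
y² = (-24)² = 576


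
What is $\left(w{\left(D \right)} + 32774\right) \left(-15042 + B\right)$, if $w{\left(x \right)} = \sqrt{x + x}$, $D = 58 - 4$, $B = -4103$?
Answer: $-627458230 - 114870 \sqrt{3} \approx -6.2766 \cdot 10^{8}$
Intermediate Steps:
$D = 54$ ($D = 58 - 4 = 54$)
$w{\left(x \right)} = \sqrt{2} \sqrt{x}$ ($w{\left(x \right)} = \sqrt{2 x} = \sqrt{2} \sqrt{x}$)
$\left(w{\left(D \right)} + 32774\right) \left(-15042 + B\right) = \left(\sqrt{2} \sqrt{54} + 32774\right) \left(-15042 - 4103\right) = \left(\sqrt{2} \cdot 3 \sqrt{6} + 32774\right) \left(-19145\right) = \left(6 \sqrt{3} + 32774\right) \left(-19145\right) = \left(32774 + 6 \sqrt{3}\right) \left(-19145\right) = -627458230 - 114870 \sqrt{3}$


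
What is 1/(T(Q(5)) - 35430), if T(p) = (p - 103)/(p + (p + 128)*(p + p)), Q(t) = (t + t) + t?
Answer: -4305/152526238 ≈ -2.8225e-5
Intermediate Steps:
Q(t) = 3*t (Q(t) = 2*t + t = 3*t)
T(p) = (-103 + p)/(p + 2*p*(128 + p)) (T(p) = (-103 + p)/(p + (128 + p)*(2*p)) = (-103 + p)/(p + 2*p*(128 + p)))
1/(T(Q(5)) - 35430) = 1/((-103 + 3*5)/(((3*5))*(257 + 2*(3*5))) - 35430) = 1/((-103 + 15)/(15*(257 + 2*15)) - 35430) = 1/((1/15)*(-88)/(257 + 30) - 35430) = 1/((1/15)*(-88)/287 - 35430) = 1/((1/15)*(1/287)*(-88) - 35430) = 1/(-88/4305 - 35430) = 1/(-152526238/4305) = -4305/152526238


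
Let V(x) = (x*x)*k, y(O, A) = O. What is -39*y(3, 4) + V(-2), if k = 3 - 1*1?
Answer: -109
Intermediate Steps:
k = 2 (k = 3 - 1 = 2)
V(x) = 2*x² (V(x) = (x*x)*2 = x²*2 = 2*x²)
-39*y(3, 4) + V(-2) = -39*3 + 2*(-2)² = -117 + 2*4 = -117 + 8 = -109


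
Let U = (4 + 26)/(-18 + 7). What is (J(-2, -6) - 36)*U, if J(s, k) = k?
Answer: 1260/11 ≈ 114.55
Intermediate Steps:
U = -30/11 (U = 30/(-11) = 30*(-1/11) = -30/11 ≈ -2.7273)
(J(-2, -6) - 36)*U = (-6 - 36)*(-30/11) = -42*(-30/11) = 1260/11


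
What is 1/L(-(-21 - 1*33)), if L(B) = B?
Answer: 1/54 ≈ 0.018519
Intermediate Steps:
1/L(-(-21 - 1*33)) = 1/(-(-21 - 1*33)) = 1/(-(-21 - 33)) = 1/(-1*(-54)) = 1/54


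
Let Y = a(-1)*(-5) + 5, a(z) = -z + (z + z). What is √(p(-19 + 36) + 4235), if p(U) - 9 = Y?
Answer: √4254 ≈ 65.223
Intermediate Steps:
a(z) = z (a(z) = -z + 2*z = z)
Y = 10 (Y = -1*(-5) + 5 = 5 + 5 = 10)
p(U) = 19 (p(U) = 9 + 10 = 19)
√(p(-19 + 36) + 4235) = √(19 + 4235) = √4254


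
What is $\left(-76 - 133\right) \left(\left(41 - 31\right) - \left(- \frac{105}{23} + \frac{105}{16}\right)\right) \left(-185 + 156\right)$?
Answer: $\frac{17849645}{368} \approx 48505.0$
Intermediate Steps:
$\left(-76 - 133\right) \left(\left(41 - 31\right) - \left(- \frac{105}{23} + \frac{105}{16}\right)\right) \left(-185 + 156\right) = - 209 \left(10 - \frac{735}{368}\right) \left(-29\right) = - 209 \cdot \frac{2945}{368} \left(-29\right) = \left(-209\right) \left(- \frac{85405}{368}\right) = \frac{17849645}{368}$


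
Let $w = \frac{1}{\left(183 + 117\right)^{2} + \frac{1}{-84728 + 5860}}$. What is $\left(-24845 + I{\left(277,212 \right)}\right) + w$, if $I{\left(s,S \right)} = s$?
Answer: $- \frac{174386612056564}{7098119999} \approx -24568.0$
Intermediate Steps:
$w = \frac{78868}{7098119999}$ ($w = \frac{1}{300^{2} + \frac{1}{-78868}} = \frac{1}{90000 - \frac{1}{78868}} = \frac{1}{\frac{7098119999}{78868}} = \frac{78868}{7098119999} \approx 1.1111 \cdot 10^{-5}$)
$\left(-24845 + I{\left(277,212 \right)}\right) + w = \left(-24845 + 277\right) + \frac{78868}{7098119999} = -24568 + \frac{78868}{7098119999} = - \frac{174386612056564}{7098119999}$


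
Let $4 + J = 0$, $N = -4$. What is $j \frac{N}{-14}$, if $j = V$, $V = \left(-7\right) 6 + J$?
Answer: $- \frac{92}{7} \approx -13.143$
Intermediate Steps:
$J = -4$ ($J = -4 + 0 = -4$)
$V = -46$ ($V = \left(-7\right) 6 - 4 = -42 - 4 = -46$)
$j = -46$
$j \frac{N}{-14} = - 46 \left(- \frac{4}{-14}\right) = - 46 \left(\left(-4\right) \left(- \frac{1}{14}\right)\right) = \left(-46\right) \frac{2}{7} = - \frac{92}{7}$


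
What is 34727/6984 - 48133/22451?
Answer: 443495005/156797784 ≈ 2.8285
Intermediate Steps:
34727/6984 - 48133/22451 = 443495005/156797784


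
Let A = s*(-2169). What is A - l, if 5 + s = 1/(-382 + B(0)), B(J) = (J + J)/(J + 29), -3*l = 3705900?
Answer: 476029559/382 ≈ 1.2462e+6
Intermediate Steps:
l = -1235300 (l = -⅓*3705900 = -1235300)
B(J) = 2*J/(29 + J) (B(J) = (2*J)/(29 + J) = 2*J/(29 + J))
s = -1911/382 (s = -5 + 1/(-382 + 2*0/(29 + 0)) = -5 + 1/(-382 + 2*0/29) = -5 + 1/(-382 + 2*0*(1/29)) = -5 + 1/(-382 + 0) = -5 + 1/(-382) = -5 - 1/382 = -1911/382 ≈ -5.0026)
A = 4144959/382 (A = -1911/382*(-2169) = 4144959/382 ≈ 10851.)
A - l = 4144959/382 - 1*(-1235300) = 4144959/382 + 1235300 = 476029559/382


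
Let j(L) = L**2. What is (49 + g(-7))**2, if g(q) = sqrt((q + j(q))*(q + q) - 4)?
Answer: 1809 + 392*I*sqrt(37) ≈ 1809.0 + 2384.4*I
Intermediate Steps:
g(q) = sqrt(-4 + 2*q*(q + q**2)) (g(q) = sqrt((q + q**2)*(q + q) - 4) = sqrt((q + q**2)*(2*q) - 4) = sqrt(2*q*(q + q**2) - 4) = sqrt(-4 + 2*q*(q + q**2)))
(49 + g(-7))**2 = (49 + sqrt(-4 + 2*(-7)**2 + 2*(-7)**3))**2 = (49 + sqrt(-4 + 2*49 + 2*(-343)))**2 = (49 + sqrt(-4 + 98 - 686))**2 = (49 + sqrt(-592))**2 = (49 + 4*I*sqrt(37))**2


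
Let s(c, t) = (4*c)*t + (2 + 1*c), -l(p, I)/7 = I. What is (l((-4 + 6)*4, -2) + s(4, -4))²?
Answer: 1936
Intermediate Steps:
l(p, I) = -7*I
s(c, t) = 2 + c + 4*c*t (s(c, t) = 4*c*t + (2 + c) = 2 + c + 4*c*t)
(l((-4 + 6)*4, -2) + s(4, -4))² = (-7*(-2) + (2 + 4 + 4*4*(-4)))² = (14 + (2 + 4 - 64))² = (14 - 58)² = (-44)² = 1936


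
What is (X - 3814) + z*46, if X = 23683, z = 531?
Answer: 44295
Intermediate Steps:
(X - 3814) + z*46 = (23683 - 3814) + 531*46 = 19869 + 24426 = 44295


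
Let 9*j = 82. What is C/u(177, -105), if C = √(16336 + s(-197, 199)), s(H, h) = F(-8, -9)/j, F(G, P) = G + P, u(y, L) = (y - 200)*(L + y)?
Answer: -√109830718/135792 ≈ -0.077177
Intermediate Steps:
j = 82/9 (j = (⅑)*82 = 82/9 ≈ 9.1111)
u(y, L) = (-200 + y)*(L + y)
s(H, h) = -153/82 (s(H, h) = (-8 - 9)/(82/9) = -17*9/82 = -153/82)
C = √109830718/82 (C = √(16336 - 153/82) = √(1339399/82) = √109830718/82 ≈ 127.81)
C/u(177, -105) = (√109830718/82)/(177² - 200*(-105) - 200*177 - 105*177) = (√109830718/82)/(31329 + 21000 - 35400 - 18585) = (√109830718/82)/(-1656) = (√109830718/82)*(-1/1656) = -√109830718/135792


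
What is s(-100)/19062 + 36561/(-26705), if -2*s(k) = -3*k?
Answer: -16688846/12120255 ≈ -1.3769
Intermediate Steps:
s(k) = 3*k/2 (s(k) = -(-3)*k/2 = 3*k/2)
s(-100)/19062 + 36561/(-26705) = ((3/2)*(-100))/19062 + 36561/(-26705) = -150*1/19062 + 36561*(-1/26705) = -25/3177 - 5223/3815 = -16688846/12120255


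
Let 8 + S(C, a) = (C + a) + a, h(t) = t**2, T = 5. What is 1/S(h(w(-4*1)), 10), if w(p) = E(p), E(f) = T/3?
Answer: 9/133 ≈ 0.067669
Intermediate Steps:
E(f) = 5/3
w(p) = 5/3
S(C, a) = -8 + C + 2*a (S(C, a) = -8 + ((C + a) + a) = -8 + (C + 2*a) = -8 + C + 2*a)
1/S(h(w(-4*1)), 10) = 1/(-8 + (5/3)**2 + 2*10) = 1/(-8 + 25/9 + 20) = 1/(133/9) = 9/133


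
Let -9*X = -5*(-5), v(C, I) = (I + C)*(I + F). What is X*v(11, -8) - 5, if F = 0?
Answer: 185/3 ≈ 61.667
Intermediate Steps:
v(C, I) = I*(C + I) (v(C, I) = (I + C)*(I + 0) = (C + I)*I = I*(C + I))
X = -25/9 (X = -(-5)*(-5)/9 = -⅑*25 = -25/9 ≈ -2.7778)
X*v(11, -8) - 5 = -(-200)*(11 - 8)/9 - 5 = -(-200)*3/9 - 5 = -25/9*(-24) - 5 = 200/3 - 5 = 185/3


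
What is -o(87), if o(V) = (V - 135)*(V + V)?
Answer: 8352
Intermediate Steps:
o(V) = 2*V*(-135 + V) (o(V) = (-135 + V)*(2*V) = 2*V*(-135 + V))
-o(87) = -2*87*(-135 + 87) = -2*87*(-48) = -1*(-8352) = 8352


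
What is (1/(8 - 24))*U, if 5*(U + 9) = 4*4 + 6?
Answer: 23/80 ≈ 0.28750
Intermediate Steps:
U = -23/5 (U = -9 + (4*4 + 6)/5 = -9 + (16 + 6)/5 = -9 + (⅕)*22 = -9 + 22/5 = -23/5 ≈ -4.6000)
(1/(8 - 24))*U = (1/(8 - 24))*(-23/5) = (1/(-16))*(-23/5) = -1/16*1*(-23/5) = -1/16*(-23/5) = 23/80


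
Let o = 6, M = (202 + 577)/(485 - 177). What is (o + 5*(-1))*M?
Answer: 779/308 ≈ 2.5292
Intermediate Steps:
M = 779/308 ≈ 2.5292
(o + 5*(-1))*M = (6 + 5*(-1))*(779/308) = (6 - 5)*(779/308) = 1*(779/308) = 779/308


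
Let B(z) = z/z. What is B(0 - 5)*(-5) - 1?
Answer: -6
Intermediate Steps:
B(z) = 1
B(0 - 5)*(-5) - 1 = 1*(-5) - 1 = -5 - 1 = -6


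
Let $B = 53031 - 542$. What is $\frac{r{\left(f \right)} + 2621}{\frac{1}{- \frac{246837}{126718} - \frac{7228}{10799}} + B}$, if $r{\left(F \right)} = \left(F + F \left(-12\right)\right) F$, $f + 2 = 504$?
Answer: $- \frac{9918717462050541}{187988534474681} \approx -52.762$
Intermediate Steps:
$f = 502$ ($f = -2 + 504 = 502$)
$B = 52489$ ($B = 53031 - 542 = 52489$)
$r{\left(F \right)} = - 11 F^{2}$ ($r{\left(F \right)} = \left(F - 12 F\right) F = - 11 F F = - 11 F^{2}$)
$\frac{r{\left(f \right)} + 2621}{\frac{1}{- \frac{246837}{126718} - \frac{7228}{10799}} + B} = \frac{- 11 \cdot 502^{2} + 2621}{\frac{1}{- \frac{246837}{126718} - \frac{7228}{10799}} + 52489} = \frac{\left(-11\right) 252004 + 2621}{\frac{1}{\left(-246837\right) \frac{1}{126718} - \frac{7228}{10799}} + 52489} = \frac{-2772044 + 2621}{\frac{1}{- \frac{246837}{126718} - \frac{7228}{10799}} + 52489} = - \frac{2769423}{\frac{1}{- \frac{3581510467}{1368427682}} + 52489} = - \frac{2769423}{- \frac{1368427682}{3581510467} + 52489} = - \frac{2769423}{\frac{187988534474681}{3581510467}} = \left(-2769423\right) \frac{3581510467}{187988534474681} = - \frac{9918717462050541}{187988534474681}$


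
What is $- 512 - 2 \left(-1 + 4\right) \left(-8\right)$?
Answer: $-24576$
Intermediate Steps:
$- 512 - 2 \left(-1 + 4\right) \left(-8\right) = - 512 \left(-2\right) 3 \left(-8\right) = - 512 \left(\left(-6\right) \left(-8\right)\right) = \left(-512\right) 48 = -24576$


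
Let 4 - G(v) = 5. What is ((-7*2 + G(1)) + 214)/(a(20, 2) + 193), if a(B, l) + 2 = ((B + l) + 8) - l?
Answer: 199/219 ≈ 0.90868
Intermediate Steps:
G(v) = -1 (G(v) = 4 - 1*5 = 4 - 5 = -1)
a(B, l) = 6 + B (a(B, l) = -2 + (((B + l) + 8) - l) = -2 + ((8 + B + l) - l) = -2 + (8 + B) = 6 + B)
((-7*2 + G(1)) + 214)/(a(20, 2) + 193) = ((-7*2 - 1) + 214)/((6 + 20) + 193) = ((-14 - 1) + 214)/(26 + 193) = (-15 + 214)/219 = 199*(1/219) = 199/219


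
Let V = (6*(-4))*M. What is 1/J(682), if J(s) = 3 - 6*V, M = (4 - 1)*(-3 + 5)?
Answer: 1/867 ≈ 0.0011534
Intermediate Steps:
M = 6 (M = 3*2 = 6)
V = -144 (V = (6*(-4))*6 = -24*6 = -144)
J(s) = 867 (J(s) = 3 - 6*(-144) = 3 + 864 = 867)
1/J(682) = 1/867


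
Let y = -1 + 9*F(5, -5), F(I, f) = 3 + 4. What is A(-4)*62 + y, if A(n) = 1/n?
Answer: 93/2 ≈ 46.500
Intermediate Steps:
F(I, f) = 7
y = 62 (y = -1 + 9*7 = -1 + 63 = 62)
A(-4)*62 + y = 62/(-4) + 62 = -¼*62 + 62 = -31/2 + 62 = 93/2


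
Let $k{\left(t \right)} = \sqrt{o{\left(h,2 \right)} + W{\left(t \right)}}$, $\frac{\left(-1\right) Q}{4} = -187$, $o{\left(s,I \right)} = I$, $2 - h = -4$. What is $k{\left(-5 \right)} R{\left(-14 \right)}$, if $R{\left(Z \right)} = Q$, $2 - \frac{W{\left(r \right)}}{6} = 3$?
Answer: $1496 i \approx 1496.0 i$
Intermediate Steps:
$h = 6$ ($h = 2 - -4 = 2 + 4 = 6$)
$W{\left(r \right)} = -6$ ($W{\left(r \right)} = 12 - 18 = -6$)
$Q = 748$ ($Q = \left(-4\right) \left(-187\right) = 748$)
$R{\left(Z \right)} = 748$
$k{\left(t \right)} = 2 i$ ($k{\left(t \right)} = \sqrt{2 - 6} = \sqrt{-4} = 2 i$)
$k{\left(-5 \right)} R{\left(-14 \right)} = 2 i 748 = 1496 i$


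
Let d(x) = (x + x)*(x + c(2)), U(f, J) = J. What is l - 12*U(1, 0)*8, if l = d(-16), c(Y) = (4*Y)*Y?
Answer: 0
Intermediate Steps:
c(Y) = 4*Y**2
d(x) = 2*x*(16 + x) (d(x) = (x + x)*(x + 4*2**2) = (2*x)*(x + 4*4) = (2*x)*(x + 16) = (2*x)*(16 + x) = 2*x*(16 + x))
l = 0 (l = 2*(-16)*(16 - 16) = 2*(-16)*0 = 0)
l - 12*U(1, 0)*8 = 0 - 12*0*8 = 0 - 0*8 = 0 - 1*0 = 0 + 0 = 0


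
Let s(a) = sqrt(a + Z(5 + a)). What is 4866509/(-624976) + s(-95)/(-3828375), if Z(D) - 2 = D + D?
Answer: -4866509/624976 - I*sqrt(273)/3828375 ≈ -7.7867 - 4.3159e-6*I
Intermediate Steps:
Z(D) = 2 + 2*D (Z(D) = 2 + (D + D) = 2 + 2*D)
s(a) = sqrt(12 + 3*a) (s(a) = sqrt(a + (2 + 2*(5 + a))) = sqrt(a + (2 + (10 + 2*a))) = sqrt(a + (12 + 2*a)) = sqrt(12 + 3*a))
4866509/(-624976) + s(-95)/(-3828375) = 4866509/(-624976) + sqrt(12 + 3*(-95))/(-3828375) = 4866509*(-1/624976) + sqrt(12 - 285)*(-1/3828375) = -4866509/624976 + sqrt(-273)*(-1/3828375) = -4866509/624976 + (I*sqrt(273))*(-1/3828375) = -4866509/624976 - I*sqrt(273)/3828375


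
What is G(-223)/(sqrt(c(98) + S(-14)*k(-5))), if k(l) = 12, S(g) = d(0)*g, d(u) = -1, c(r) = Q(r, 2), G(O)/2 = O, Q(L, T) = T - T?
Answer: -223*sqrt(42)/42 ≈ -34.410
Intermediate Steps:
Q(L, T) = 0
G(O) = 2*O
c(r) = 0
S(g) = -g
G(-223)/(sqrt(c(98) + S(-14)*k(-5))) = (2*(-223))/(sqrt(0 - 1*(-14)*12)) = -446/sqrt(0 + 14*12) = -446/sqrt(0 + 168) = -446*sqrt(42)/84 = -223*sqrt(42)/42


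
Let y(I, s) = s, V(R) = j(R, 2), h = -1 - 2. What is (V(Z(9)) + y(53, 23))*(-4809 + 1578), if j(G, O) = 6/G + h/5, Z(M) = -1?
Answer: -264942/5 ≈ -52988.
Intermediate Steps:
h = -3
j(G, O) = -⅗ + 6/G (j(G, O) = 6/G - 3/5 = 6/G - 3*⅕ = 6/G - ⅗ = -⅗ + 6/G)
V(R) = -⅗ + 6/R
(V(Z(9)) + y(53, 23))*(-4809 + 1578) = ((-⅗ + 6/(-1)) + 23)*(-4809 + 1578) = ((-⅗ + 6*(-1)) + 23)*(-3231) = ((-⅗ - 6) + 23)*(-3231) = (-33/5 + 23)*(-3231) = (82/5)*(-3231) = -264942/5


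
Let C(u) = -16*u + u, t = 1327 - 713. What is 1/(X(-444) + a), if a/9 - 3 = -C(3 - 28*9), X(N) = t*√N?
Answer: -2799/107961664 - 307*I*√111/323884992 ≈ -2.5926e-5 - 9.9864e-6*I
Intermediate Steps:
t = 614
X(N) = 614*√N
C(u) = -15*u
a = -33588 (a = 27 + 9*(-(-15)*(3 - 28*9)) = 27 + 9*(-(-15)*(3 - 252)) = 27 + 9*(-(-15)*(-249)) = 27 + 9*(-1*3735) = 27 + 9*(-3735) = 27 - 33615 = -33588)
1/(X(-444) + a) = 1/(614*√(-444) - 33588) = 1/(614*(2*I*√111) - 33588) = 1/(1228*I*√111 - 33588) = 1/(-33588 + 1228*I*√111)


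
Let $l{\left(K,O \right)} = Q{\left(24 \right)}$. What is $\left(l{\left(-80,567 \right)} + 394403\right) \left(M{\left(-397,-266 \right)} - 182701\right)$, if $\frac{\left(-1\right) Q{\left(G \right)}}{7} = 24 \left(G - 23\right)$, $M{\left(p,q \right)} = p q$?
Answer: $-30395124265$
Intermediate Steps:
$Q{\left(G \right)} = 3864 - 168 G$ ($Q{\left(G \right)} = - 7 \cdot 24 \left(G - 23\right) = - 7 \cdot 24 \left(-23 + G\right) = - 7 \left(-552 + 24 G\right) = 3864 - 168 G$)
$l{\left(K,O \right)} = -168$ ($l{\left(K,O \right)} = 3864 - 4032 = -168$)
$\left(l{\left(-80,567 \right)} + 394403\right) \left(M{\left(-397,-266 \right)} - 182701\right) = \left(-168 + 394403\right) \left(\left(-397\right) \left(-266\right) - 182701\right) = 394235 \left(105602 - 182701\right) = 394235 \left(-77099\right) = -30395124265$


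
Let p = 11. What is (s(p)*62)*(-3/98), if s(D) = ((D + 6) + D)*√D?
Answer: -372*√11/7 ≈ -176.25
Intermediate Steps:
s(D) = √D*(6 + 2*D) (s(D) = ((6 + D) + D)*√D = (6 + 2*D)*√D = √D*(6 + 2*D))
(s(p)*62)*(-3/98) = ((2*√11*(3 + 11))*62)*(-3/98) = ((2*√11*14)*62)*(-3*1/98) = ((28*√11)*62)*(-3/98) = (1736*√11)*(-3/98) = -372*√11/7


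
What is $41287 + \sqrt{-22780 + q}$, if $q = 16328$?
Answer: $41287 + 2 i \sqrt{1613} \approx 41287.0 + 80.324 i$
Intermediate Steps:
$41287 + \sqrt{-22780 + q} = 41287 + \sqrt{-22780 + 16328} = 41287 + \sqrt{-6452} = 41287 + 2 i \sqrt{1613}$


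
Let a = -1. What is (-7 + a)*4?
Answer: -32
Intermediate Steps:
(-7 + a)*4 = (-7 - 1)*4 = -8*4 = -32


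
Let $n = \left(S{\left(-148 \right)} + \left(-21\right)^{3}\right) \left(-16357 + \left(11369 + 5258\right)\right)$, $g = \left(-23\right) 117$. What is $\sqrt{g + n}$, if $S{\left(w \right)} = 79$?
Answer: $33 i \sqrt{2279} \approx 1575.4 i$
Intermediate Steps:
$g = -2691$
$n = -2479140$ ($n = \left(79 + \left(-21\right)^{3}\right) \left(-16357 + \left(11369 + 5258\right)\right) = \left(79 - 9261\right) \left(-16357 + 16627\right) = \left(-9182\right) 270 = -2479140$)
$\sqrt{g + n} = \sqrt{-2691 - 2479140} = \sqrt{-2481831} = 33 i \sqrt{2279}$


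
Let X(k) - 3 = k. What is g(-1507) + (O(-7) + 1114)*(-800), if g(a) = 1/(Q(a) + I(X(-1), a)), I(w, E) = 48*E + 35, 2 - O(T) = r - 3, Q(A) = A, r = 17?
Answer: -65069132801/73808 ≈ -8.8160e+5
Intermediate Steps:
X(k) = 3 + k
O(T) = -12 (O(T) = 2 - (17 - 3) = 2 - 1*14 = 2 - 14 = -12)
I(w, E) = 35 + 48*E
g(a) = 1/(35 + 49*a) (g(a) = 1/(a + (35 + 48*a)) = 1/(35 + 49*a))
g(-1507) + (O(-7) + 1114)*(-800) = 1/(7*(5 + 7*(-1507))) + (-12 + 1114)*(-800) = 1/(7*(5 - 10549)) + 1102*(-800) = (1/7)/(-10544) - 881600 = (1/7)*(-1/10544) - 881600 = -1/73808 - 881600 = -65069132801/73808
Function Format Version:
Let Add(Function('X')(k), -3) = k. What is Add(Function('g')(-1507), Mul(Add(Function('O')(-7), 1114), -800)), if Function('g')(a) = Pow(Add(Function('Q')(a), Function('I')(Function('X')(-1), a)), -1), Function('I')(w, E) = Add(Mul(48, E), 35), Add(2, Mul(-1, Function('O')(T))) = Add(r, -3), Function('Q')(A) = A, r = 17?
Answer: Rational(-65069132801, 73808) ≈ -8.8160e+5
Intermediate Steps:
Function('X')(k) = Add(3, k)
Function('O')(T) = -12 (Function('O')(T) = Add(2, Mul(-1, Add(17, -3))) = Add(2, Mul(-1, 14)) = Add(2, -14) = -12)
Function('I')(w, E) = Add(35, Mul(48, E))
Function('g')(a) = Pow(Add(35, Mul(49, a)), -1) (Function('g')(a) = Pow(Add(a, Add(35, Mul(48, a))), -1) = Pow(Add(35, Mul(49, a)), -1))
Add(Function('g')(-1507), Mul(Add(Function('O')(-7), 1114), -800)) = Add(Mul(Rational(1, 7), Pow(Add(5, Mul(7, -1507)), -1)), Mul(Add(-12, 1114), -800)) = Add(Mul(Rational(1, 7), Pow(Add(5, -10549), -1)), Mul(1102, -800)) = Add(Mul(Rational(1, 7), Pow(-10544, -1)), -881600) = Add(Mul(Rational(1, 7), Rational(-1, 10544)), -881600) = Add(Rational(-1, 73808), -881600) = Rational(-65069132801, 73808)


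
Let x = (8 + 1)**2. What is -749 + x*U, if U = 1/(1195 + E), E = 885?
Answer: -1557839/2080 ≈ -748.96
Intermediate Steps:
x = 81 (x = 9**2 = 81)
U = 1/2080 (U = 1/(1195 + 885) = 1/2080 ≈ 0.00048077)
-749 + x*U = -749 + 81*(1/2080) = -749 + 81/2080 = -1557839/2080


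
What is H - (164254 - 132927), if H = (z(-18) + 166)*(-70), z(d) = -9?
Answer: -42317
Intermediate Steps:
H = -10990 (H = (-9 + 166)*(-70) = 157*(-70) = -10990)
H - (164254 - 132927) = -10990 - (164254 - 132927) = -10990 - 1*31327 = -10990 - 31327 = -42317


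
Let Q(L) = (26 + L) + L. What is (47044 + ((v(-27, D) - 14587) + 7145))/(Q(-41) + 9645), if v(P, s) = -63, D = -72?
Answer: 39539/9589 ≈ 4.1234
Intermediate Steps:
Q(L) = 26 + 2*L
(47044 + ((v(-27, D) - 14587) + 7145))/(Q(-41) + 9645) = (47044 + ((-63 - 14587) + 7145))/((26 + 2*(-41)) + 9645) = (47044 + (-14650 + 7145))/((26 - 82) + 9645) = (47044 - 7505)/(-56 + 9645) = 39539/9589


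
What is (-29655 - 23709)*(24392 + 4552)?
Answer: -1544567616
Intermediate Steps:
(-29655 - 23709)*(24392 + 4552) = -53364*28944 = -1544567616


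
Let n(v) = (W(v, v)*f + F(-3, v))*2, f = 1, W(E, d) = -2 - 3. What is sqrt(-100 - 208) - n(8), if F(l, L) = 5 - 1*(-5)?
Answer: -10 + 2*I*sqrt(77) ≈ -10.0 + 17.55*I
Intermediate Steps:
F(l, L) = 10 (F(l, L) = 5 + 5 = 10)
W(E, d) = -5
n(v) = 10 (n(v) = (-5*1 + 10)*2 = (-5 + 10)*2 = 5*2 = 10)
sqrt(-100 - 208) - n(8) = sqrt(-100 - 208) - 1*10 = sqrt(-308) - 10 = 2*I*sqrt(77) - 10 = -10 + 2*I*sqrt(77)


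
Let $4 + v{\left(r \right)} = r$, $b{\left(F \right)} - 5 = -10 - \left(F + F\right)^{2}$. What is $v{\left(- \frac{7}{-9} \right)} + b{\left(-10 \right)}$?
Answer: $- \frac{3674}{9} \approx -408.22$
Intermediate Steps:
$b{\left(F \right)} = -5 - 4 F^{2}$ ($b{\left(F \right)} = 5 - \left(10 + \left(F + F\right)^{2}\right) = 5 - \left(10 + \left(2 F\right)^{2}\right) = 5 - \left(10 + 4 F^{2}\right) = -5 - 4 F^{2}$)
$v{\left(r \right)} = -4 + r$
$v{\left(- \frac{7}{-9} \right)} + b{\left(-10 \right)} = \left(-4 - \frac{7}{-9}\right) - \left(5 + 4 \left(-10\right)^{2}\right) = \left(-4 - - \frac{7}{9}\right) - 405 = \left(-4 + \frac{7}{9}\right) - 405 = - \frac{29}{9} - 405 = - \frac{3674}{9}$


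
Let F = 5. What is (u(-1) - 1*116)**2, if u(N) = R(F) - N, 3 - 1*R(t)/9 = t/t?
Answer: 9409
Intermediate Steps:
R(t) = 18 (R(t) = 27 - 9*t/t = 27 - 9*1 = 27 - 9 = 18)
u(N) = 18 - N
(u(-1) - 1*116)**2 = ((18 - 1*(-1)) - 1*116)**2 = ((18 + 1) - 116)**2 = (19 - 116)**2 = (-97)**2 = 9409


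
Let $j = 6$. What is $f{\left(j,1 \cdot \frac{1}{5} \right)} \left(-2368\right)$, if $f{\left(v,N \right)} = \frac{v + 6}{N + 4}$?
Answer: $- \frac{47360}{7} \approx -6765.7$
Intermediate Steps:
$f{\left(v,N \right)} = \frac{6 + v}{4 + N}$
$f{\left(j,1 \cdot \frac{1}{5} \right)} \left(-2368\right) = \frac{6 + 6}{4 + 1 \cdot \frac{1}{5}} \left(-2368\right) = \frac{1}{4 + 1 \cdot \frac{1}{5}} \cdot 12 \left(-2368\right) = \frac{1}{4 + \frac{1}{5}} \cdot 12 \left(-2368\right) = \frac{1}{\frac{21}{5}} \cdot 12 \left(-2368\right) = \frac{5}{21} \cdot 12 \left(-2368\right) = \frac{20}{7} \left(-2368\right) = - \frac{47360}{7}$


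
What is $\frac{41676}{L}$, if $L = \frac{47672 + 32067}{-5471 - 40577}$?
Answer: $- \frac{1919096448}{79739} \approx -24067.0$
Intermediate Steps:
$L = - \frac{79739}{46048}$ ($L = \frac{79739}{-46048} = 79739 \left(- \frac{1}{46048}\right) = - \frac{79739}{46048} \approx -1.7316$)
$\frac{41676}{L} = \frac{41676}{- \frac{79739}{46048}} = 41676 \left(- \frac{46048}{79739}\right) = - \frac{1919096448}{79739}$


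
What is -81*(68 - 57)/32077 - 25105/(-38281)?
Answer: 771184714/1227939637 ≈ 0.62803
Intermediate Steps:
-81*(68 - 57)/32077 - 25105/(-38281) = -81*11*(1/32077) - 25105*(-1/38281) = -891*1/32077 + 25105/38281 = -891/32077 + 25105/38281 = 771184714/1227939637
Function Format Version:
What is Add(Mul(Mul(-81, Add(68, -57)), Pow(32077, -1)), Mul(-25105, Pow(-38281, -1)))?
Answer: Rational(771184714, 1227939637) ≈ 0.62803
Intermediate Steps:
Add(Mul(Mul(-81, Add(68, -57)), Pow(32077, -1)), Mul(-25105, Pow(-38281, -1))) = Add(Mul(Mul(-81, 11), Rational(1, 32077)), Mul(-25105, Rational(-1, 38281))) = Add(Mul(-891, Rational(1, 32077)), Rational(25105, 38281)) = Add(Rational(-891, 32077), Rational(25105, 38281)) = Rational(771184714, 1227939637)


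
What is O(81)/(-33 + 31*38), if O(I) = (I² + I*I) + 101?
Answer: 13223/1145 ≈ 11.548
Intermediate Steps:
O(I) = 101 + 2*I² (O(I) = (I² + I²) + 101 = 2*I² + 101 = 101 + 2*I²)
O(81)/(-33 + 31*38) = (101 + 2*81²)/(-33 + 31*38) = (101 + 2*6561)/(-33 + 1178) = (101 + 13122)/1145 = 13223*(1/1145) = 13223/1145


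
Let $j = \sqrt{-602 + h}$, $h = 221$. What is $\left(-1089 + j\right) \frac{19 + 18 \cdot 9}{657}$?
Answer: $- \frac{21901}{73} + \frac{181 i \sqrt{381}}{657} \approx -300.01 + 5.3774 i$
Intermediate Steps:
$j = i \sqrt{381}$ ($j = \sqrt{-602 + 221} = \sqrt{-381} = i \sqrt{381} \approx 19.519 i$)
$\left(-1089 + j\right) \frac{19 + 18 \cdot 9}{657} = \left(-1089 + i \sqrt{381}\right) \frac{19 + 18 \cdot 9}{657} = \left(-1089 + i \sqrt{381}\right) \left(19 + 162\right) \frac{1}{657} = \left(-1089 + i \sqrt{381}\right) 181 \cdot \frac{1}{657} = \left(-1089 + i \sqrt{381}\right) \frac{181}{657} = - \frac{21901}{73} + \frac{181 i \sqrt{381}}{657}$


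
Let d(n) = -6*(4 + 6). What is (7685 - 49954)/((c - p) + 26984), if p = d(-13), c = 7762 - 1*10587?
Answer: -42269/24219 ≈ -1.7453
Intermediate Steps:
c = -2825 (c = 7762 - 10587 = -2825)
d(n) = -60 (d(n) = -6*10 = -60)
p = -60
(7685 - 49954)/((c - p) + 26984) = (7685 - 49954)/((-2825 - 1*(-60)) + 26984) = -42269/((-2825 + 60) + 26984) = -42269/(-2765 + 26984) = -42269/24219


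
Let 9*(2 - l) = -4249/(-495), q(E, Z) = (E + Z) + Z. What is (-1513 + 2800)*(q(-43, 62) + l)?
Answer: 4751708/45 ≈ 1.0559e+5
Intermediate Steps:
q(E, Z) = E + 2*Z
l = 4661/4455 (l = 2 - (-4249)/(9*(-495)) = 2 - (-4249)*(-1)/(9*495) = 2 - ⅑*4249/495 = 2 - 4249/4455 = 4661/4455 ≈ 1.0462)
(-1513 + 2800)*(q(-43, 62) + l) = (-1513 + 2800)*((-43 + 2*62) + 4661/4455) = 1287*((-43 + 124) + 4661/4455) = 1287*(81 + 4661/4455) = 1287*(365516/4455) = 4751708/45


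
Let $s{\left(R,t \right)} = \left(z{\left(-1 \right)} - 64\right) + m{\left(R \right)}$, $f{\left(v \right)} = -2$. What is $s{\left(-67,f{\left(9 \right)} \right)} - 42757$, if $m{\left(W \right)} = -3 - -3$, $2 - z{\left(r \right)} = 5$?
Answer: $-42824$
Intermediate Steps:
$z{\left(r \right)} = -3$ ($z{\left(r \right)} = 2 - 5 = -3$)
$m{\left(W \right)} = 0$ ($m{\left(W \right)} = -3 + 3 = 0$)
$s{\left(R,t \right)} = -67$ ($s{\left(R,t \right)} = \left(-3 - 64\right) + 0 = -67 + 0 = -67$)
$s{\left(-67,f{\left(9 \right)} \right)} - 42757 = -67 - 42757 = -42824$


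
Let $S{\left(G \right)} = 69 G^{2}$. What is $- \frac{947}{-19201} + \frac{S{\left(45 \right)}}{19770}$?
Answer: $\frac{180105461}{25306918} \approx 7.1168$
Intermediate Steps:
$- \frac{947}{-19201} + \frac{S{\left(45 \right)}}{19770} = - \frac{947}{-19201} + \frac{69 \cdot 45^{2}}{19770} = \left(-947\right) \left(- \frac{1}{19201}\right) + 69 \cdot 2025 \cdot \frac{1}{19770} = \frac{947}{19201} + 139725 \cdot \frac{1}{19770} = \frac{947}{19201} + \frac{9315}{1318} = \frac{180105461}{25306918}$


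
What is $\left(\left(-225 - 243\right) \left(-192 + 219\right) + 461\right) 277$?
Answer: $-3372475$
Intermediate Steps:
$\left(\left(-225 - 243\right) \left(-192 + 219\right) + 461\right) 277 = \left(\left(-468\right) 27 + 461\right) 277 = \left(-12636 + 461\right) 277 = \left(-12175\right) 277 = -3372475$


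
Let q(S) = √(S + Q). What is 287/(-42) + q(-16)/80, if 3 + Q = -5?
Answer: -41/6 + I*√6/40 ≈ -6.8333 + 0.061237*I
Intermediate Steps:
Q = -8 (Q = -3 - 5 = -8)
q(S) = √(-8 + S) (q(S) = √(S - 8) = √(-8 + S))
287/(-42) + q(-16)/80 = 287/(-42) + √(-8 - 16)/80 = 287*(-1/42) + √(-24)*(1/80) = -41/6 + (2*I*√6)*(1/80) = -41/6 + I*√6/40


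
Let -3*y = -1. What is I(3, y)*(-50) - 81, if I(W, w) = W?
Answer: -231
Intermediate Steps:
y = ⅓ (y = -⅓*(-1) = ⅓ ≈ 0.33333)
I(3, y)*(-50) - 81 = 3*(-50) - 81 = -150 - 81 = -231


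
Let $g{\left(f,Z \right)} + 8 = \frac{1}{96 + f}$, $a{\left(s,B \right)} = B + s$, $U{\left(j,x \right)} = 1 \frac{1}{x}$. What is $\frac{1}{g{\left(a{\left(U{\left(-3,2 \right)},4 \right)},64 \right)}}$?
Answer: $- \frac{201}{1606} \approx -0.12516$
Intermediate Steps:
$U{\left(j,x \right)} = \frac{1}{x}$
$g{\left(f,Z \right)} = -8 + \frac{1}{96 + f}$
$\frac{1}{g{\left(a{\left(U{\left(-3,2 \right)},4 \right)},64 \right)}} = \frac{1}{\frac{1}{96 + \left(4 + \frac{1}{2}\right)} \left(-767 - 8 \left(4 + \frac{1}{2}\right)\right)} = \frac{1}{\frac{1}{96 + \frac{9}{2}} \left(-767 - 36\right)} = \frac{1}{\frac{1}{\frac{201}{2}} \left(-767 - 36\right)} = \frac{1}{\frac{2}{201} \left(-803\right)} = \frac{1}{- \frac{1606}{201}} = - \frac{201}{1606}$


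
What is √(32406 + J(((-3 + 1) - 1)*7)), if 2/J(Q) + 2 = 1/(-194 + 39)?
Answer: 2*√783561079/311 ≈ 180.01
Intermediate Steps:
J(Q) = -310/311 (J(Q) = 2/(-2 + 1/(-194 + 39)) = 2/(-2 + 1/(-155)) = 2/(-2 - 1/155) = 2/(-311/155) = 2*(-155/311) = -310/311)
√(32406 + J(((-3 + 1) - 1)*7)) = √(32406 - 310/311) = √(10077956/311) = 2*√783561079/311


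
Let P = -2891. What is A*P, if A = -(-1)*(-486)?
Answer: 1405026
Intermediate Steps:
A = -486 (A = -1*486 = -486)
A*P = -486*(-2891) = 1405026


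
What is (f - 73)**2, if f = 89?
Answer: 256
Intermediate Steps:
(f - 73)**2 = (89 - 73)**2 = 16**2 = 256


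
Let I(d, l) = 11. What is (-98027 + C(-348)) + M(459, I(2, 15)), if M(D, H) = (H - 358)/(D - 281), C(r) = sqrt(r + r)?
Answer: -17449153/178 + 2*I*sqrt(174) ≈ -98029.0 + 26.382*I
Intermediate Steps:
C(r) = sqrt(2)*sqrt(r) (C(r) = sqrt(2*r) = sqrt(2)*sqrt(r))
M(D, H) = (-358 + H)/(-281 + D)
(-98027 + C(-348)) + M(459, I(2, 15)) = (-98027 + sqrt(2)*sqrt(-348)) + (-358 + 11)/(-281 + 459) = (-98027 + sqrt(2)*(2*I*sqrt(87))) - 347/178 = (-98027 + 2*I*sqrt(174)) + (1/178)*(-347) = (-98027 + 2*I*sqrt(174)) - 347/178 = -17449153/178 + 2*I*sqrt(174)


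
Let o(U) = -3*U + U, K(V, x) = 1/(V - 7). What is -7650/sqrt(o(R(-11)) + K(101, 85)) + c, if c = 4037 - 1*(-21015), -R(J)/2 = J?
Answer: 25052 + 1530*I*sqrt(388690)/827 ≈ 25052.0 + 1153.4*I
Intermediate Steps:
K(V, x) = 1/(-7 + V)
R(J) = -2*J
c = 25052 (c = 4037 + 21015 = 25052)
o(U) = -2*U
-7650/sqrt(o(R(-11)) + K(101, 85)) + c = -7650/sqrt(-(-4)*(-11) + 1/(-7 + 101)) + 25052 = -7650/sqrt(-2*22 + 1/94) + 25052 = -7650/sqrt(-44 + 1/94) + 25052 = -7650*(-I*sqrt(388690)/4135) + 25052 = -(-1530)*I*sqrt(388690)/827 + 25052 = 1530*I*sqrt(388690)/827 + 25052 = 25052 + 1530*I*sqrt(388690)/827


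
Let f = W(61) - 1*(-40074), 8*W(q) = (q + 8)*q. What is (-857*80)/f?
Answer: -548480/324801 ≈ -1.6887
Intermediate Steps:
W(q) = q*(8 + q)/8 (W(q) = ((q + 8)*q)/8 = ((8 + q)*q)/8 = (q*(8 + q))/8 = q*(8 + q)/8)
f = 324801/8 (f = (⅛)*61*(8 + 61) - 1*(-40074) = (⅛)*61*69 + 40074 = 4209/8 + 40074 = 324801/8 ≈ 40600.)
(-857*80)/f = (-857*80)/(324801/8) = -68560*8/324801 = -548480/324801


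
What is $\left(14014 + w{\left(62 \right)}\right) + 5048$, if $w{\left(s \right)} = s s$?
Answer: $22906$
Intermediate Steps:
$w{\left(s \right)} = s^{2}$
$\left(14014 + w{\left(62 \right)}\right) + 5048 = \left(14014 + 62^{2}\right) + 5048 = \left(14014 + 3844\right) + 5048 = 17858 + 5048 = 22906$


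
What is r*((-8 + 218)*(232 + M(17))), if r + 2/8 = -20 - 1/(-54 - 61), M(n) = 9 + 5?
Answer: -24050313/23 ≈ -1.0457e+6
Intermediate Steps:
M(n) = 14
r = -9311/460 (r = -1/4 + (-20 - 1/(-54 - 61)) = -1/4 + (-20 - 1/(-115)) = -1/4 + (-20 - 1*(-1/115)) = -1/4 + (-20 + 1/115) = -1/4 - 2299/115 = -9311/460 ≈ -20.241)
r*((-8 + 218)*(232 + M(17))) = -9311*(-8 + 218)*(232 + 14)/460 = -195531*246/46 = -9311/460*51660 = -24050313/23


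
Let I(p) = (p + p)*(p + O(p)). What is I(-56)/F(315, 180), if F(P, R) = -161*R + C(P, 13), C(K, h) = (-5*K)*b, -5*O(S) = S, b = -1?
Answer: -3584/19575 ≈ -0.18309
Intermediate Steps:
O(S) = -S/5
I(p) = 8*p²/5 (I(p) = (p + p)*(p - p/5) = (2*p)*(4*p/5) = 8*p²/5)
C(K, h) = 5*K (C(K, h) = -5*K*(-1) = 5*K)
F(P, R) = -161*R + 5*P
I(-56)/F(315, 180) = ((8/5)*(-56)²)/(-161*180 + 5*315) = ((8/5)*3136)/(-28980 + 1575) = (25088/5)/(-27405) = (25088/5)*(-1/27405) = -3584/19575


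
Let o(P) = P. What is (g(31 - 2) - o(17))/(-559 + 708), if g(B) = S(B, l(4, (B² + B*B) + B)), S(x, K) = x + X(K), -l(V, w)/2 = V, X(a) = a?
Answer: 4/149 ≈ 0.026846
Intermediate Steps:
l(V, w) = -2*V
S(x, K) = K + x (S(x, K) = x + K = K + x)
g(B) = -8 + B (g(B) = -2*4 + B = -8 + B)
(g(31 - 2) - o(17))/(-559 + 708) = ((-8 + (31 - 2)) - 1*17)/(-559 + 708) = ((-8 + 29) - 17)/149 = (21 - 17)*(1/149) = 4*(1/149) = 4/149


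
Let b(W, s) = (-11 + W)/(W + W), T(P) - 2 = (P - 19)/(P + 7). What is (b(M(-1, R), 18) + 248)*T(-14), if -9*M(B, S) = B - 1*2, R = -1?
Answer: 10904/7 ≈ 1557.7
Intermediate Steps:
M(B, S) = 2/9 - B/9 (M(B, S) = -(B - 1*2)/9 = -(B - 2)/9 = -(-2 + B)/9 = 2/9 - B/9)
T(P) = 2 + (-19 + P)/(7 + P) (T(P) = 2 + (P - 19)/(P + 7) = 2 + (-19 + P)/(7 + P))
b(W, s) = (-11 + W)/(2*W) (b(W, s) = (-11 + W)/((2*W)) = (-11 + W)*(1/(2*W)) = (-11 + W)/(2*W))
(b(M(-1, R), 18) + 248)*T(-14) = ((-11 + (2/9 - ⅑*(-1)))/(2*(2/9 - ⅑*(-1))) + 248)*((-5 + 3*(-14))/(7 - 14)) = ((-11 + (2/9 + ⅑))/(2*(2/9 + ⅑)) + 248)*((-5 - 42)/(-7)) = ((-11 + ⅓)/(2*(⅓)) + 248)*(-⅐*(-47)) = ((½)*3*(-32/3) + 248)*(47/7) = (-16 + 248)*(47/7) = 232*(47/7) = 10904/7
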